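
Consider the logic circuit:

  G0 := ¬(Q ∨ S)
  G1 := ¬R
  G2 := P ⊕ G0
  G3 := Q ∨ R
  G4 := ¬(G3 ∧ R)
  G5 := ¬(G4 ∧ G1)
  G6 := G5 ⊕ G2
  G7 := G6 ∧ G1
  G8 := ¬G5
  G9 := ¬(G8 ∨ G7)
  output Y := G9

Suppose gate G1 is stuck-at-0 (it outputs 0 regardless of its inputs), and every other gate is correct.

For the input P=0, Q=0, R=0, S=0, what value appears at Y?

1

Propagate with G1 forced: G0=1, G1=0 [stuck-at-0], G2=1, G3=0, G4=1, G5=1, G6=0, G7=0, G8=0, G9=1.
So Y = 1. (Without the fault it would be 0.)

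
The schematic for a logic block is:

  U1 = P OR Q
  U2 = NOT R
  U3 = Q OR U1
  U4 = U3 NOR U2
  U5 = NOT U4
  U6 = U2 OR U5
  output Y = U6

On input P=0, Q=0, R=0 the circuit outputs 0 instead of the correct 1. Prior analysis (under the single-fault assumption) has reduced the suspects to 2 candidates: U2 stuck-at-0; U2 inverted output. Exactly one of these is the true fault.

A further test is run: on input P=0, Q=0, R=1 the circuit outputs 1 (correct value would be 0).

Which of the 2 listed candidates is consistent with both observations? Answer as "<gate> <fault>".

U2 inverted output

Evaluate each candidate on input P=0, Q=0, R=1:
  U2 stuck-at-0: U1=0, U2=0 [stuck-at-0], U3=0, U4=1, U5=0, U6=0 → 0 — eliminated
  U2 inverted output: U1=0, U2=1 [inverted output], U3=0, U4=0, U5=1, U6=1 → 1 — matches
Only U2 inverted output reproduces the observed 1.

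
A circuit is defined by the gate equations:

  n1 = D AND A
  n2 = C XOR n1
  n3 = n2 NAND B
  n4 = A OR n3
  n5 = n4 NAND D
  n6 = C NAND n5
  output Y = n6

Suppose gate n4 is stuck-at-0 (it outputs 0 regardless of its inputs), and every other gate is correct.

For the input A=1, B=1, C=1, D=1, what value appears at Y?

Propagate with n4 forced: n1=1, n2=0, n3=1, n4=0 [stuck-at-0], n5=1, n6=0.
So Y = 0. (Without the fault it would be 1.)

0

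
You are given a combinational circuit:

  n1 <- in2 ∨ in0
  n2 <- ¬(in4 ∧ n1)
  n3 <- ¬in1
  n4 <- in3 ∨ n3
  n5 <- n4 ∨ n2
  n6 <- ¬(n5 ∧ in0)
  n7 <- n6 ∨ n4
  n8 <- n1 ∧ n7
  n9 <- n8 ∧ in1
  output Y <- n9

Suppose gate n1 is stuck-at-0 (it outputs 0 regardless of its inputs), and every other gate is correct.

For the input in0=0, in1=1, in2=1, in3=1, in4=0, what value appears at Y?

0

Propagate with n1 forced: n1=0 [stuck-at-0], n2=1, n3=0, n4=1, n5=1, n6=1, n7=1, n8=0, n9=0.
So Y = 0. (Without the fault it would be 1.)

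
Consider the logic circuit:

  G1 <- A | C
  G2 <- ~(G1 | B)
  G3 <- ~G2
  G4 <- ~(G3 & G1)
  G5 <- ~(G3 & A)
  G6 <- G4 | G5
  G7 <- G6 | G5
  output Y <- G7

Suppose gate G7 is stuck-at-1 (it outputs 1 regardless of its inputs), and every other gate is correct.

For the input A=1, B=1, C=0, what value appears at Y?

1

Propagate with G7 forced: G1=1, G2=0, G3=1, G4=0, G5=0, G6=0, G7=1 [stuck-at-1].
So Y = 1. (Without the fault it would be 0.)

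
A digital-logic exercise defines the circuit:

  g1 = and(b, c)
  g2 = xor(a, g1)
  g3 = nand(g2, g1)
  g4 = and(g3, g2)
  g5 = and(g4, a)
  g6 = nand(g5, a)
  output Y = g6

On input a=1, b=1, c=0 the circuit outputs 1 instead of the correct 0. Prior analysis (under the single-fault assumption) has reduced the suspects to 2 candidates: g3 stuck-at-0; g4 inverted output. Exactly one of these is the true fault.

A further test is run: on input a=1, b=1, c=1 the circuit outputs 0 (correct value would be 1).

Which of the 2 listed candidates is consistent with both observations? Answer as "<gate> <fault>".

Evaluate each candidate on input a=1, b=1, c=1:
  g3 stuck-at-0: g1=1, g2=0, g3=0 [stuck-at-0], g4=0, g5=0, g6=1 → 1 — eliminated
  g4 inverted output: g1=1, g2=0, g3=1, g4=1 [inverted output], g5=1, g6=0 → 0 — matches
Only g4 inverted output reproduces the observed 0.

g4 inverted output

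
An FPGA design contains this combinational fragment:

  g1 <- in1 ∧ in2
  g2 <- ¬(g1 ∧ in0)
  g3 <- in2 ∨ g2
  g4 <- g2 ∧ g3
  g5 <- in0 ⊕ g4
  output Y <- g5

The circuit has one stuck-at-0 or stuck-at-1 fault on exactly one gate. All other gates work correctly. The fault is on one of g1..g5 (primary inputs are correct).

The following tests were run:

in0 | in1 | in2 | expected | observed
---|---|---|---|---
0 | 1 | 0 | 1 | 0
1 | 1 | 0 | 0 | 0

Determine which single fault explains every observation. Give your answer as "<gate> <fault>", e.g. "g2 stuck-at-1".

Fault-free values for test 1 (in0=0, in1=1, in2=0): g1=0, g2=1, g3=1, g4=1, g5=1, giving Y=1. Observed 0.
Test 1: faults giving observed 0 are {g2 stuck-at-0, g3 stuck-at-0, g4 stuck-at-0, g5 stuck-at-0}.
Test 2 (in0=1, in1=1, in2=0): fault-free g1=0, g2=1, g3=1, g4=1, g5=0 → 0; observed 0. Eliminates g2 stuck-at-0, g3 stuck-at-0, g4 stuck-at-0.
Only g5 stuck-at-0 is consistent with every test.

g5 stuck-at-0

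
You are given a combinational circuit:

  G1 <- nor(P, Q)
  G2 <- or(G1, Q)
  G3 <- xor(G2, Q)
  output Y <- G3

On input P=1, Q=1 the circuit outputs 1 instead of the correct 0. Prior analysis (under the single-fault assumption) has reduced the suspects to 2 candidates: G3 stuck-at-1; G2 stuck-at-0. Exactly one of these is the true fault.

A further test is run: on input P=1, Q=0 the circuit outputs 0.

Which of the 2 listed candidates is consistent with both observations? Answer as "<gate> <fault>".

G2 stuck-at-0

Evaluate each candidate on input P=1, Q=0:
  G3 stuck-at-1: G1=0, G2=0, G3=1 [stuck-at-1] → 1 — eliminated
  G2 stuck-at-0: G1=0, G2=0 [stuck-at-0], G3=0 → 0 — matches
Only G2 stuck-at-0 reproduces the observed 0.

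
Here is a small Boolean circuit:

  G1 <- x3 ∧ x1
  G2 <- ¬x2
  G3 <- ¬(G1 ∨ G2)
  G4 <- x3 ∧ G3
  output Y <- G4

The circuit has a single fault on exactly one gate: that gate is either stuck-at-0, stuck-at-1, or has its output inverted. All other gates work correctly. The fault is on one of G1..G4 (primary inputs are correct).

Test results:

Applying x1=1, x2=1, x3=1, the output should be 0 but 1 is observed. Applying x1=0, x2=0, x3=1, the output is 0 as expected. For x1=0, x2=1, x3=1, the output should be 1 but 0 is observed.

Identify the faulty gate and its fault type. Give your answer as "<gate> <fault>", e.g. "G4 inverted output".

G1 inverted output

Fault-free values for test 1 (x1=1, x2=1, x3=1): G1=1, G2=0, G3=0, G4=0, giving Y=0. Observed 1.
Test 1: faults giving observed 1 are {G1 stuck-at-0, G1 inverted output, G3 stuck-at-1, G3 inverted output, G4 stuck-at-1, G4 inverted output}.
Test 2 (x1=0, x2=0, x3=1): fault-free G1=0, G2=1, G3=0, G4=0 → 0; observed 0. Eliminates G3 stuck-at-1, G3 inverted output, G4 stuck-at-1, G4 inverted output.
Test 3 (x1=0, x2=1, x3=1): fault-free G1=0, G2=0, G3=1, G4=1 → 1; observed 0. Eliminates G1 stuck-at-0.
Only G1 inverted output is consistent with every test.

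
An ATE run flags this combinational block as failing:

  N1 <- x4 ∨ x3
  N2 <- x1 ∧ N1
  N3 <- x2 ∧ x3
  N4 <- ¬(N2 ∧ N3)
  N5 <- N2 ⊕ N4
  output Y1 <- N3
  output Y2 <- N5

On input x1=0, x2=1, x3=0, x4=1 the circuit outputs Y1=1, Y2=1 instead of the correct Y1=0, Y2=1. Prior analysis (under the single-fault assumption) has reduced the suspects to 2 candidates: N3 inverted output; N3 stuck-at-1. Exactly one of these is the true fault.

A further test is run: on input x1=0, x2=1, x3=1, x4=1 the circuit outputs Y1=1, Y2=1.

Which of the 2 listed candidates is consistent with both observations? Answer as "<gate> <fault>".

Evaluate each candidate on input x1=0, x2=1, x3=1, x4=1:
  N3 inverted output: N1=1, N2=0, N3=0 [inverted output], N4=1, N5=1 → Y1=0, Y2=1 — eliminated
  N3 stuck-at-1: N1=1, N2=0, N3=1 [stuck-at-1], N4=1, N5=1 → Y1=1, Y2=1 — matches
Only N3 stuck-at-1 reproduces the observed Y1=1, Y2=1.

N3 stuck-at-1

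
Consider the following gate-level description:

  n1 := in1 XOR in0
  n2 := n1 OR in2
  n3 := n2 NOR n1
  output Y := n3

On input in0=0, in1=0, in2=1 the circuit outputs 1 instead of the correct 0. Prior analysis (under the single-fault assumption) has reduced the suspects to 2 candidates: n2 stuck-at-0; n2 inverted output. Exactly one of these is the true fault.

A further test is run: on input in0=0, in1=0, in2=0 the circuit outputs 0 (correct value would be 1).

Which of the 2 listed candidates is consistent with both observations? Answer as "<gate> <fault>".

Evaluate each candidate on input in0=0, in1=0, in2=0:
  n2 stuck-at-0: n1=0, n2=0 [stuck-at-0], n3=1 → 1 — eliminated
  n2 inverted output: n1=0, n2=1 [inverted output], n3=0 → 0 — matches
Only n2 inverted output reproduces the observed 0.

n2 inverted output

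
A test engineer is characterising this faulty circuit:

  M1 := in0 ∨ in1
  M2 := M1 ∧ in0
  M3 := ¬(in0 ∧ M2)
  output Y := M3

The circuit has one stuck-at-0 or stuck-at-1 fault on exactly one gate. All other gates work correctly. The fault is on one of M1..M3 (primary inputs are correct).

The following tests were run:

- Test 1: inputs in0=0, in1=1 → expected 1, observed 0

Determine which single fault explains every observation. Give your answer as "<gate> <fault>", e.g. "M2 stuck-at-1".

Fault-free values for test 1 (in0=0, in1=1): M1=1, M2=0, M3=1, giving Y=1. Observed 0.
Test 1: faults giving observed 0 are {M3 stuck-at-0}.
Only M3 stuck-at-0 is consistent with every test.

M3 stuck-at-0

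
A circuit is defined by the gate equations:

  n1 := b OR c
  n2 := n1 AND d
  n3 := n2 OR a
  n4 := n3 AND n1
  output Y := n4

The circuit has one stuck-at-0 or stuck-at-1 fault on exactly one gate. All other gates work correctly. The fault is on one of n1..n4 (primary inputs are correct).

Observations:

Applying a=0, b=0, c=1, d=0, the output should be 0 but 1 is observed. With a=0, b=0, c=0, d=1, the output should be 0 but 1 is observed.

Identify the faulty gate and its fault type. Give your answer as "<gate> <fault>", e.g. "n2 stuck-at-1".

Fault-free values for test 1 (a=0, b=0, c=1, d=0): n1=1, n2=0, n3=0, n4=0, giving Y=0. Observed 1.
Test 1: faults giving observed 1 are {n2 stuck-at-1, n3 stuck-at-1, n4 stuck-at-1}.
Test 2 (a=0, b=0, c=0, d=1): fault-free n1=0, n2=0, n3=0, n4=0 → 0; observed 1. Eliminates n2 stuck-at-1, n3 stuck-at-1.
Only n4 stuck-at-1 is consistent with every test.

n4 stuck-at-1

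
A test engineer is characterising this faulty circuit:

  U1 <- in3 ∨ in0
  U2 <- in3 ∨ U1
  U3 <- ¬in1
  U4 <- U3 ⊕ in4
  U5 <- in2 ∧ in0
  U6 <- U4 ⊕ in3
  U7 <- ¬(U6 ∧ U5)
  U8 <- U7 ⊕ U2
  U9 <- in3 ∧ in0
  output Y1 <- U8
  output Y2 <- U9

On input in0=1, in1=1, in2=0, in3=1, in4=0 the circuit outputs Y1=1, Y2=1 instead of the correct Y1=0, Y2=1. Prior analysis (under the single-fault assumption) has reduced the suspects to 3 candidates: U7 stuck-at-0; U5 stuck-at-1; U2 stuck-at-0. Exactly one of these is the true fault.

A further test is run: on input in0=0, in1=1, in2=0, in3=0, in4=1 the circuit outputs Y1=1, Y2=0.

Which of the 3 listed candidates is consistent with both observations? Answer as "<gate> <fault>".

U2 stuck-at-0

Evaluate each candidate on input in0=0, in1=1, in2=0, in3=0, in4=1:
  U7 stuck-at-0: U1=0, U2=0, U3=0, U4=1, U5=0, U6=1, U7=0 [stuck-at-0], U8=0, U9=0 → Y1=0, Y2=0 — eliminated
  U5 stuck-at-1: U1=0, U2=0, U3=0, U4=1, U5=1 [stuck-at-1], U6=1, U7=0, U8=0, U9=0 → Y1=0, Y2=0 — eliminated
  U2 stuck-at-0: U1=0, U2=0 [stuck-at-0], U3=0, U4=1, U5=0, U6=1, U7=1, U8=1, U9=0 → Y1=1, Y2=0 — matches
Only U2 stuck-at-0 reproduces the observed Y1=1, Y2=0.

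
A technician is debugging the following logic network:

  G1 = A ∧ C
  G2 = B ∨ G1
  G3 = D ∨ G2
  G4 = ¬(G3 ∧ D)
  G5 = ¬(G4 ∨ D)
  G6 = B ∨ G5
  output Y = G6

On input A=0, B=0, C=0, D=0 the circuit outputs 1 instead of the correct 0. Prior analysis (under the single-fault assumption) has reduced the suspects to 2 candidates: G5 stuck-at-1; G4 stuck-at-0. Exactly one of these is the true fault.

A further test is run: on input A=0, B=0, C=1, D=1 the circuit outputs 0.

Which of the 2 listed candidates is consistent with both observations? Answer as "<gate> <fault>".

G4 stuck-at-0

Evaluate each candidate on input A=0, B=0, C=1, D=1:
  G5 stuck-at-1: G1=0, G2=0, G3=1, G4=0, G5=1 [stuck-at-1], G6=1 → 1 — eliminated
  G4 stuck-at-0: G1=0, G2=0, G3=1, G4=0 [stuck-at-0], G5=0, G6=0 → 0 — matches
Only G4 stuck-at-0 reproduces the observed 0.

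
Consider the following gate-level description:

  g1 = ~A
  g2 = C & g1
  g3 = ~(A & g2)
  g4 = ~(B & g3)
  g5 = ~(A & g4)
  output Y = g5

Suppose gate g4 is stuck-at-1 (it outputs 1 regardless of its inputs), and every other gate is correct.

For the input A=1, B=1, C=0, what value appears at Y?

Propagate with g4 forced: g1=0, g2=0, g3=1, g4=1 [stuck-at-1], g5=0.
So Y = 0. (Without the fault it would be 1.)

0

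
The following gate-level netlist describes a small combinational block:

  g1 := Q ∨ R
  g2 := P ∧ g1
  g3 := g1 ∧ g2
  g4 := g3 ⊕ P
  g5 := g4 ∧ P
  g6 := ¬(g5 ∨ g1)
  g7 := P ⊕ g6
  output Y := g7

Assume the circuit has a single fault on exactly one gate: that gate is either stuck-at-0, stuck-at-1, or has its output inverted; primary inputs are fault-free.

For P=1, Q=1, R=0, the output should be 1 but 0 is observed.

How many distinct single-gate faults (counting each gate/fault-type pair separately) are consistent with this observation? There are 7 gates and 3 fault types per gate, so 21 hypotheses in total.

4

Fault-free: g1=1, g2=1, g3=1, g4=0, g5=0, g6=0, g7=1 → 1. Observed 0.
  g1: none of the 3 fault types match ✗
  g2: none of the 3 fault types match ✗
  g3: none of the 3 fault types match ✗
  g4: none of the 3 fault types match ✗
  g5: none of the 3 fault types match ✗
  g6: stuck-at-1, inverted output ✓; others ✗
  g7: stuck-at-0, inverted output ✓; others ✗
Consistent faults: {g6 stuck-at-1, g6 inverted output, g7 stuck-at-0, g7 inverted output} — 4 in all.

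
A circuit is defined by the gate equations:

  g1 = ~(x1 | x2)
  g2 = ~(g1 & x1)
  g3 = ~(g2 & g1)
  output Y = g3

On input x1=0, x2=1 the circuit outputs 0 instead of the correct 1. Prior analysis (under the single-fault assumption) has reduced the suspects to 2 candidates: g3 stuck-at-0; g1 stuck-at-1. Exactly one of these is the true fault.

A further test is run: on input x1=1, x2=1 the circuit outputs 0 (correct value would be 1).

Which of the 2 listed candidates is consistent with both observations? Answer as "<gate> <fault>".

g3 stuck-at-0

Evaluate each candidate on input x1=1, x2=1:
  g3 stuck-at-0: g1=0, g2=1, g3=0 [stuck-at-0] → 0 — matches
  g1 stuck-at-1: g1=1 [stuck-at-1], g2=0, g3=1 → 1 — eliminated
Only g3 stuck-at-0 reproduces the observed 0.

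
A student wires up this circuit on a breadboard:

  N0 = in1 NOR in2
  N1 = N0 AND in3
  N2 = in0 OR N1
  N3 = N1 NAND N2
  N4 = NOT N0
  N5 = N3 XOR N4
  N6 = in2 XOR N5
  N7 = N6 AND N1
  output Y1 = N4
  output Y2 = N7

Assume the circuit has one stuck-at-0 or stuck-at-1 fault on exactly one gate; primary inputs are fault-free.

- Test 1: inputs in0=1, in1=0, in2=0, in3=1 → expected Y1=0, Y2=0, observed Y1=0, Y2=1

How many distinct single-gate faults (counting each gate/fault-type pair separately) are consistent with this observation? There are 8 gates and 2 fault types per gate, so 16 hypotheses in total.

5

Fault-free: N0=1, N1=1, N2=1, N3=0, N4=0, N5=0, N6=0, N7=0 → Y1=0, Y2=0. Observed Y1=0, Y2=1.
  N0: none of the 2 fault types match ✗
  N1: none of the 2 fault types match ✗
  N2: stuck-at-0 ✓; others ✗
  N3: stuck-at-1 ✓; others ✗
  N4: none of the 2 fault types match ✗
  N5: stuck-at-1 ✓; others ✗
  N6: stuck-at-1 ✓; others ✗
  N7: stuck-at-1 ✓; others ✗
Consistent faults: {N2 stuck-at-0, N3 stuck-at-1, N5 stuck-at-1, N6 stuck-at-1, N7 stuck-at-1} — 5 in all.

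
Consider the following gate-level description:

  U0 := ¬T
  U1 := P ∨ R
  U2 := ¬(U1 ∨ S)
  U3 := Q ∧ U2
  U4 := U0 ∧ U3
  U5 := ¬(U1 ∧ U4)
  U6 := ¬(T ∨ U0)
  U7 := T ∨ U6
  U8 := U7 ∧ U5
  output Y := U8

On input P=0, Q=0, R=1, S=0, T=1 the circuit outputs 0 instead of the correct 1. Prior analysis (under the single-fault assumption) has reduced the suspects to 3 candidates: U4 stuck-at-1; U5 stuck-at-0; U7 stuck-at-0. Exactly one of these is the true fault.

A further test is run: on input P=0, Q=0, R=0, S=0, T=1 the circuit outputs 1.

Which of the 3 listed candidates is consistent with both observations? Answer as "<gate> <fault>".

Evaluate each candidate on input P=0, Q=0, R=0, S=0, T=1:
  U4 stuck-at-1: U0=0, U1=0, U2=1, U3=0, U4=1 [stuck-at-1], U5=1, U6=0, U7=1, U8=1 → 1 — matches
  U5 stuck-at-0: U0=0, U1=0, U2=1, U3=0, U4=0, U5=0 [stuck-at-0], U6=0, U7=1, U8=0 → 0 — eliminated
  U7 stuck-at-0: U0=0, U1=0, U2=1, U3=0, U4=0, U5=1, U6=0, U7=0 [stuck-at-0], U8=0 → 0 — eliminated
Only U4 stuck-at-1 reproduces the observed 1.

U4 stuck-at-1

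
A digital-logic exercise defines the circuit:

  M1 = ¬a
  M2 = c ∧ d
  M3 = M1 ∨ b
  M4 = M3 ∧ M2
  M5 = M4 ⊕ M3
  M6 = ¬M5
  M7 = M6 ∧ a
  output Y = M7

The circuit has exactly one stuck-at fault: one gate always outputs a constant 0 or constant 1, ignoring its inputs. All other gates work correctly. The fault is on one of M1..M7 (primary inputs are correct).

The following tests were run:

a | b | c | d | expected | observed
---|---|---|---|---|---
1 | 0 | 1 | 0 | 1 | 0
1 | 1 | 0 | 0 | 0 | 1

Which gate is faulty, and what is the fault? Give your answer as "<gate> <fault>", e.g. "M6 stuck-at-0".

M4 stuck-at-1

Fault-free values for test 1 (a=1, b=0, c=1, d=0): M1=0, M2=0, M3=0, M4=0, M5=0, M6=1, M7=1, giving Y=1. Observed 0.
Test 1: faults giving observed 0 are {M1 stuck-at-1, M3 stuck-at-1, M4 stuck-at-1, M5 stuck-at-1, M6 stuck-at-0, M7 stuck-at-0}.
Test 2 (a=1, b=1, c=0, d=0): fault-free M1=0, M2=0, M3=1, M4=0, M5=1, M6=0, M7=0 → 0; observed 1. Eliminates M1 stuck-at-1, M3 stuck-at-1, M5 stuck-at-1, M6 stuck-at-0, M7 stuck-at-0.
Only M4 stuck-at-1 is consistent with every test.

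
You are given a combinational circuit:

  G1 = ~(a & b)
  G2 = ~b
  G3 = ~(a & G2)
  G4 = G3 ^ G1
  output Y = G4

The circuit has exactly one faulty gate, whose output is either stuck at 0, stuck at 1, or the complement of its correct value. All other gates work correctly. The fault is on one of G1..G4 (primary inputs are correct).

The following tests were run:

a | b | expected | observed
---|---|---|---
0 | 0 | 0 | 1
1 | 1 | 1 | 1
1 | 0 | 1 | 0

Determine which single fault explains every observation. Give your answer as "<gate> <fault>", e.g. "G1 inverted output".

Fault-free values for test 1 (a=0, b=0): G1=1, G2=1, G3=1, G4=0, giving Y=0. Observed 1.
Test 1: faults giving observed 1 are {G1 stuck-at-0, G1 inverted output, G3 stuck-at-0, G3 inverted output, G4 stuck-at-1, G4 inverted output}.
Test 2 (a=1, b=1): fault-free G1=0, G2=0, G3=1, G4=1 → 1; observed 1. Eliminates G1 inverted output, G3 stuck-at-0, G3 inverted output, G4 inverted output.
Test 3 (a=1, b=0): fault-free G1=1, G2=1, G3=0, G4=1 → 1; observed 0. Eliminates G4 stuck-at-1.
Only G1 stuck-at-0 is consistent with every test.

G1 stuck-at-0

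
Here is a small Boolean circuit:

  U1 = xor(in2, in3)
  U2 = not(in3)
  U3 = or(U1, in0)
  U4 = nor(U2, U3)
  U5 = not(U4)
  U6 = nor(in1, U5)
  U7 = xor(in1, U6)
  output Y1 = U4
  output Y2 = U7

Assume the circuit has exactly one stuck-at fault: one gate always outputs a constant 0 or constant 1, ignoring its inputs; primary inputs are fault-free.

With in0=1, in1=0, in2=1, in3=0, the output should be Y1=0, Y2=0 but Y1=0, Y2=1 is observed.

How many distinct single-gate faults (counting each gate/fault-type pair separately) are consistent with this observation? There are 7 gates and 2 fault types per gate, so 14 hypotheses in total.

Fault-free: U1=1, U2=1, U3=1, U4=0, U5=1, U6=0, U7=0 → Y1=0, Y2=0. Observed Y1=0, Y2=1.
  U1 stuck-at-0: output Y1=0, Y2=0 ✗
  U1 stuck-at-1: output Y1=0, Y2=0 ✗
  U2 stuck-at-0: output Y1=0, Y2=0 ✗
  U2 stuck-at-1: output Y1=0, Y2=0 ✗
  U3 stuck-at-0: output Y1=0, Y2=0 ✗
  U3 stuck-at-1: output Y1=0, Y2=0 ✗
  U4 stuck-at-0: output Y1=0, Y2=0 ✗
  U4 stuck-at-1: output Y1=1, Y2=1 ✗
  U5 stuck-at-0: output Y1=0, Y2=1 ✓
  U5 stuck-at-1: output Y1=0, Y2=0 ✗
  U6 stuck-at-0: output Y1=0, Y2=0 ✗
  U6 stuck-at-1: output Y1=0, Y2=1 ✓
  U7 stuck-at-0: output Y1=0, Y2=0 ✗
  U7 stuck-at-1: output Y1=0, Y2=1 ✓
Consistent faults: {U5 stuck-at-0, U6 stuck-at-1, U7 stuck-at-1} — 3 in all.

3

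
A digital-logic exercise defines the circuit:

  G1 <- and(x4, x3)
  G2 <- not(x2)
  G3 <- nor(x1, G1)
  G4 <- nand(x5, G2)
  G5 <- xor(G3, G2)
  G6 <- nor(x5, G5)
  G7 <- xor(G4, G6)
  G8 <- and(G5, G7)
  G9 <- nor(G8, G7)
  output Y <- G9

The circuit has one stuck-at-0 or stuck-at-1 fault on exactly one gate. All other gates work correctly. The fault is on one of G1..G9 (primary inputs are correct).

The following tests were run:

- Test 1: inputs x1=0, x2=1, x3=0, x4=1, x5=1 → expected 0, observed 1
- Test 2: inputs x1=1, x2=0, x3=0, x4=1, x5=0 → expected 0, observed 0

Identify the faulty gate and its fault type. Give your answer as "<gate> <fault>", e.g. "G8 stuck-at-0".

Fault-free values for test 1 (x1=0, x2=1, x3=0, x4=1, x5=1): G1=0, G2=0, G3=1, G4=1, G5=1, G6=0, G7=1, G8=1, G9=0, giving Y=0. Observed 1.
Test 1: faults giving observed 1 are {G2 stuck-at-1, G4 stuck-at-0, G6 stuck-at-1, G7 stuck-at-0, G9 stuck-at-1}.
Test 2 (x1=1, x2=0, x3=0, x4=1, x5=0): fault-free G1=0, G2=1, G3=0, G4=1, G5=1, G6=0, G7=1, G8=1, G9=0 → 0; observed 0. Eliminates G4 stuck-at-0, G6 stuck-at-1, G7 stuck-at-0, G9 stuck-at-1.
Only G2 stuck-at-1 is consistent with every test.

G2 stuck-at-1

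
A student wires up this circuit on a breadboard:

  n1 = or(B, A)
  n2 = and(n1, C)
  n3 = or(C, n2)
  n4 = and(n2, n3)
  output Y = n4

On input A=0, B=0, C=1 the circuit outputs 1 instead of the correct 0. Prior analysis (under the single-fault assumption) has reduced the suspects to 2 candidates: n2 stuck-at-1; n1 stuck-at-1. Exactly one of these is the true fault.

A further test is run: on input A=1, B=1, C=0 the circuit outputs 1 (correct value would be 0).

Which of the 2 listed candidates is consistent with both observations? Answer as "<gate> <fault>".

n2 stuck-at-1

Evaluate each candidate on input A=1, B=1, C=0:
  n2 stuck-at-1: n1=1, n2=1 [stuck-at-1], n3=1, n4=1 → 1 — matches
  n1 stuck-at-1: n1=1 [stuck-at-1], n2=0, n3=0, n4=0 → 0 — eliminated
Only n2 stuck-at-1 reproduces the observed 1.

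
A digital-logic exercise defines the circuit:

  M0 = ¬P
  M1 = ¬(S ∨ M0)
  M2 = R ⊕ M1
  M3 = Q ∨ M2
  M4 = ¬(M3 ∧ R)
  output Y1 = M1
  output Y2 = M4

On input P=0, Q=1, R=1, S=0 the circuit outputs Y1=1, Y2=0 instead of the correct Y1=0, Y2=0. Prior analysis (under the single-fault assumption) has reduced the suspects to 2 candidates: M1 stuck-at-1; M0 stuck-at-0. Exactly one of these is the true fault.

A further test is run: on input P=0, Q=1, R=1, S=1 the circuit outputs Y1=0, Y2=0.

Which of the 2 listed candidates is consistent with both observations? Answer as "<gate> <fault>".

Evaluate each candidate on input P=0, Q=1, R=1, S=1:
  M1 stuck-at-1: M0=1, M1=1 [stuck-at-1], M2=0, M3=1, M4=0 → Y1=1, Y2=0 — eliminated
  M0 stuck-at-0: M0=0 [stuck-at-0], M1=0, M2=1, M3=1, M4=0 → Y1=0, Y2=0 — matches
Only M0 stuck-at-0 reproduces the observed Y1=0, Y2=0.

M0 stuck-at-0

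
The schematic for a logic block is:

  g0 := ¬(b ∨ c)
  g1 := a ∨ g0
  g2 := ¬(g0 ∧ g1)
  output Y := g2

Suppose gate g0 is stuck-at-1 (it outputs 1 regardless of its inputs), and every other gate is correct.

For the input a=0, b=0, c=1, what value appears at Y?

Propagate with g0 forced: g0=1 [stuck-at-1], g1=1, g2=0.
So Y = 0. (Without the fault it would be 1.)

0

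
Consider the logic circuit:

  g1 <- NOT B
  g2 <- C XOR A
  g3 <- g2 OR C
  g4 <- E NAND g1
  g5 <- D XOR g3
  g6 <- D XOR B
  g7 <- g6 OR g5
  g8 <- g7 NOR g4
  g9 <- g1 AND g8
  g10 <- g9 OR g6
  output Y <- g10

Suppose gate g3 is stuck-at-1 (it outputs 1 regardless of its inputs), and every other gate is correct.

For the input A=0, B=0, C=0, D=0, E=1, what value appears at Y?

Propagate with g3 forced: g1=1, g2=0, g3=1 [stuck-at-1], g4=0, g5=1, g6=0, g7=1, g8=0, g9=0, g10=0.
So Y = 0. (Without the fault it would be 1.)

0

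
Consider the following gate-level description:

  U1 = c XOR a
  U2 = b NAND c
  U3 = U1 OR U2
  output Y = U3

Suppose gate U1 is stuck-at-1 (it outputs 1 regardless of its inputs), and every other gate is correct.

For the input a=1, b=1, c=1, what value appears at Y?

1

Propagate with U1 forced: U1=1 [stuck-at-1], U2=0, U3=1.
So Y = 1. (Without the fault it would be 0.)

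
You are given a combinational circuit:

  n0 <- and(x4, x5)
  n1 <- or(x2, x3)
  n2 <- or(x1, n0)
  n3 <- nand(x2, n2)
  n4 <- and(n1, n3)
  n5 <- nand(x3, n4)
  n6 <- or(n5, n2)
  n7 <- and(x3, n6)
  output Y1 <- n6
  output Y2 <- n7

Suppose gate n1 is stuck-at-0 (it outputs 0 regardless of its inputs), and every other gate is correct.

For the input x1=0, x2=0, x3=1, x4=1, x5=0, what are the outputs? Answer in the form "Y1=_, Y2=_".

Y1=1, Y2=1

Propagate with n1 forced: n0=0, n1=0 [stuck-at-0], n2=0, n3=1, n4=0, n5=1, n6=1, n7=1.
So the outputs are Y1=1, Y2=1. (Without the fault they would be Y1=0, Y2=0.)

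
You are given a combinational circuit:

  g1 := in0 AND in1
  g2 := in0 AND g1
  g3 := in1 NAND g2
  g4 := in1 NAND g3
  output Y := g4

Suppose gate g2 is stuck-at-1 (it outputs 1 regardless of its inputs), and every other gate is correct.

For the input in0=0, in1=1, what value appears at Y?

Propagate with g2 forced: g1=0, g2=1 [stuck-at-1], g3=0, g4=1.
So Y = 1. (Without the fault it would be 0.)

1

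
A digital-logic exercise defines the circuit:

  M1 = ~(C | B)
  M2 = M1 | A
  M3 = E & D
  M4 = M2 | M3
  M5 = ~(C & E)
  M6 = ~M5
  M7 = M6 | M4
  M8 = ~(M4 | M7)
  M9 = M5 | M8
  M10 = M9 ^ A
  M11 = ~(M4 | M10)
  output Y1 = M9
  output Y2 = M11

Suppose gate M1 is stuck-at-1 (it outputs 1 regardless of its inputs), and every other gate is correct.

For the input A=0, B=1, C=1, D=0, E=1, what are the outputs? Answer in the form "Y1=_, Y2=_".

Propagate with M1 forced: M1=1 [stuck-at-1], M2=1, M3=0, M4=1, M5=0, M6=1, M7=1, M8=0, M9=0, M10=0, M11=0.
So the outputs are Y1=0, Y2=0. (Without the fault they would be Y1=0, Y2=1.)

Y1=0, Y2=0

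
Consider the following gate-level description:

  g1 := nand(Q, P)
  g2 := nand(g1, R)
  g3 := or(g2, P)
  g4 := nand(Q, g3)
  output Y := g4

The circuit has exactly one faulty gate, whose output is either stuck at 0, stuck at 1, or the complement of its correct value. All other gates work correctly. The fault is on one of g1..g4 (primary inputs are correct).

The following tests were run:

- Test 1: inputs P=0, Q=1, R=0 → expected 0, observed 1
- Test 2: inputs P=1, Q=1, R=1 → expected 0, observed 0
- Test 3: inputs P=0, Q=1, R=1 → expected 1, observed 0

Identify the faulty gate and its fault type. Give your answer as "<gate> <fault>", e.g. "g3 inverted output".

g2 inverted output

Fault-free values for test 1 (P=0, Q=1, R=0): g1=1, g2=1, g3=1, g4=0, giving Y=0. Observed 1.
Test 1: faults giving observed 1 are {g2 stuck-at-0, g2 inverted output, g3 stuck-at-0, g3 inverted output, g4 stuck-at-1, g4 inverted output}.
Test 2 (P=1, Q=1, R=1): fault-free g1=0, g2=1, g3=1, g4=0 → 0; observed 0. Eliminates g3 stuck-at-0, g3 inverted output, g4 stuck-at-1, g4 inverted output.
Test 3 (P=0, Q=1, R=1): fault-free g1=1, g2=0, g3=0, g4=1 → 1; observed 0. Eliminates g2 stuck-at-0.
Only g2 inverted output is consistent with every test.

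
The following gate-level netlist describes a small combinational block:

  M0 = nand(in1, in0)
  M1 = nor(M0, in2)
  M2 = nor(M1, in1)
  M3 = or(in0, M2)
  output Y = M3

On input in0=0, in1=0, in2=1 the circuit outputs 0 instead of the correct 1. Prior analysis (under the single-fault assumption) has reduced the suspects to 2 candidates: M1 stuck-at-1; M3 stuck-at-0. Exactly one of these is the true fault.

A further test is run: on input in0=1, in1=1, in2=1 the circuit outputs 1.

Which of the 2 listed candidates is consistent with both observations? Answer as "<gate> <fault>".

M1 stuck-at-1

Evaluate each candidate on input in0=1, in1=1, in2=1:
  M1 stuck-at-1: M0=0, M1=1 [stuck-at-1], M2=0, M3=1 → 1 — matches
  M3 stuck-at-0: M0=0, M1=0, M2=0, M3=0 [stuck-at-0] → 0 — eliminated
Only M1 stuck-at-1 reproduces the observed 1.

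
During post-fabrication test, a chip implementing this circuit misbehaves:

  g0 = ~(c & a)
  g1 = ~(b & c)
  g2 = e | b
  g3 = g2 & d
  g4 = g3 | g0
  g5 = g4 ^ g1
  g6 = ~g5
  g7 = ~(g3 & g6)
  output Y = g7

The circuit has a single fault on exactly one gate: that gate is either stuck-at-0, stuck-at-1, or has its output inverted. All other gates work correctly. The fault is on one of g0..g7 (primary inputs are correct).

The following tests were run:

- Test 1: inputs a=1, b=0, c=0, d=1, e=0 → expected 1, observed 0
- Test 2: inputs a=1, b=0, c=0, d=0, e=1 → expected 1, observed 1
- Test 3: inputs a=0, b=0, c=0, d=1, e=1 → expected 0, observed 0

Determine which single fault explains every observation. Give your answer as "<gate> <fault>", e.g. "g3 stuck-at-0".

g2 stuck-at-1

Fault-free values for test 1 (a=1, b=0, c=0, d=1, e=0): g0=1, g1=1, g2=0, g3=0, g4=1, g5=0, g6=1, g7=1, giving Y=1. Observed 0.
Test 1: faults giving observed 0 are {g2 stuck-at-1, g2 inverted output, g3 stuck-at-1, g3 inverted output, g7 stuck-at-0, g7 inverted output}.
Test 2 (a=1, b=0, c=0, d=0, e=1): fault-free g0=1, g1=1, g2=1, g3=0, g4=1, g5=0, g6=1, g7=1 → 1; observed 1. Eliminates g3 stuck-at-1, g3 inverted output, g7 stuck-at-0, g7 inverted output.
Test 3 (a=0, b=0, c=0, d=1, e=1): fault-free g0=1, g1=1, g2=1, g3=1, g4=1, g5=0, g6=1, g7=0 → 0; observed 0. Eliminates g2 inverted output.
Only g2 stuck-at-1 is consistent with every test.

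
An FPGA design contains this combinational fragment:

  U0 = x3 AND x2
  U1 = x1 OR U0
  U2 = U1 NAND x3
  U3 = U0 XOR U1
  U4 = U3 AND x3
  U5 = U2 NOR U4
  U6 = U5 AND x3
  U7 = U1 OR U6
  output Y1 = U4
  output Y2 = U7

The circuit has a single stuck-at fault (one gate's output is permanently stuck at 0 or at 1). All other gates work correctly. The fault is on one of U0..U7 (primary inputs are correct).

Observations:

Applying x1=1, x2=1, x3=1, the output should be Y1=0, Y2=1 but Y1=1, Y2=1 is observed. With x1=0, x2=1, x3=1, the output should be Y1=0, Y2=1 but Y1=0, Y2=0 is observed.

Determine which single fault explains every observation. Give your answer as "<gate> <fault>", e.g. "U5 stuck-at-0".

Fault-free values for test 1 (x1=1, x2=1, x3=1): U0=1, U1=1, U2=0, U3=0, U4=0, U5=1, U6=1, U7=1, giving Y1=0, Y2=1. Observed Y1=1, Y2=1.
Test 1: faults giving observed Y1=1, Y2=1 are {U0 stuck-at-0, U3 stuck-at-1, U4 stuck-at-1}.
Test 2 (x1=0, x2=1, x3=1): fault-free U0=1, U1=1, U2=0, U3=0, U4=0, U5=1, U6=1, U7=1 → Y1=0, Y2=1; observed Y1=0, Y2=0. Eliminates U3 stuck-at-1, U4 stuck-at-1.
Only U0 stuck-at-0 is consistent with every test.

U0 stuck-at-0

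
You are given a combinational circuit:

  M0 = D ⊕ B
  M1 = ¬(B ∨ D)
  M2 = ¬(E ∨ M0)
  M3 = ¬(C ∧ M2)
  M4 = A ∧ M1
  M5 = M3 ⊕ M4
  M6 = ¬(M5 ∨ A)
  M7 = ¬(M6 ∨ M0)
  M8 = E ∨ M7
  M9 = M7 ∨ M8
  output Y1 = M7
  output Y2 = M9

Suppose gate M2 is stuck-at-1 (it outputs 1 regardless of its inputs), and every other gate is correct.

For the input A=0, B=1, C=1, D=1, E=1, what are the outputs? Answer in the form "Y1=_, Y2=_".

Propagate with M2 forced: M0=0, M1=0, M2=1 [stuck-at-1], M3=0, M4=0, M5=0, M6=1, M7=0, M8=1, M9=1.
So the outputs are Y1=0, Y2=1. (Without the fault they would be Y1=1, Y2=1.)

Y1=0, Y2=1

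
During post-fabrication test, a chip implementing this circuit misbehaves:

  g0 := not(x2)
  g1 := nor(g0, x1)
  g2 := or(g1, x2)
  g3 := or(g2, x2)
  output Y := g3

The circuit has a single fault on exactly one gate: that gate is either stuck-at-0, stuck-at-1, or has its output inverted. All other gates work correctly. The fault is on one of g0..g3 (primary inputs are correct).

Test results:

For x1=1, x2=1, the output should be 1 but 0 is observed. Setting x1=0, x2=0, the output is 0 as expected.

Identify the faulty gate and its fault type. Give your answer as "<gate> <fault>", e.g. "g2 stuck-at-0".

Fault-free values for test 1 (x1=1, x2=1): g0=0, g1=0, g2=1, g3=1, giving Y=1. Observed 0.
Test 1: faults giving observed 0 are {g3 stuck-at-0, g3 inverted output}.
Test 2 (x1=0, x2=0): fault-free g0=1, g1=0, g2=0, g3=0 → 0; observed 0. Eliminates g3 inverted output.
Only g3 stuck-at-0 is consistent with every test.

g3 stuck-at-0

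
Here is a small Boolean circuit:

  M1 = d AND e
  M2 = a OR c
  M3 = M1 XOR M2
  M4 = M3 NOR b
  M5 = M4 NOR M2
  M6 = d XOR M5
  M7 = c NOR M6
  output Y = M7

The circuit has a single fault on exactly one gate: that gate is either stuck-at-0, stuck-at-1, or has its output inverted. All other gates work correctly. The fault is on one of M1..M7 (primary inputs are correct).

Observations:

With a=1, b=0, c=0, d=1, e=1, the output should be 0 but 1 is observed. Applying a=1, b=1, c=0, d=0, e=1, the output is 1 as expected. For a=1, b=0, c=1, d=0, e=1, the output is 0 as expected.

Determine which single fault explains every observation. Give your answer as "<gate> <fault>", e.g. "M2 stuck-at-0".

Fault-free values for test 1 (a=1, b=0, c=0, d=1, e=1): M1=1, M2=1, M3=0, M4=1, M5=0, M6=1, M7=0, giving Y=0. Observed 1.
Test 1: faults giving observed 1 are {M2 stuck-at-0, M2 inverted output, M5 stuck-at-1, M5 inverted output, M6 stuck-at-0, M6 inverted output, M7 stuck-at-1, M7 inverted output}.
Test 2 (a=1, b=1, c=0, d=0, e=1): fault-free M1=0, M2=1, M3=1, M4=0, M5=0, M6=0, M7=1 → 1; observed 1. Eliminates M2 stuck-at-0, M2 inverted output, M5 stuck-at-1, M5 inverted output, M6 inverted output, M7 inverted output.
Test 3 (a=1, b=0, c=1, d=0, e=1): fault-free M1=0, M2=1, M3=1, M4=0, M5=0, M6=0, M7=0 → 0; observed 0. Eliminates M7 stuck-at-1.
Only M6 stuck-at-0 is consistent with every test.

M6 stuck-at-0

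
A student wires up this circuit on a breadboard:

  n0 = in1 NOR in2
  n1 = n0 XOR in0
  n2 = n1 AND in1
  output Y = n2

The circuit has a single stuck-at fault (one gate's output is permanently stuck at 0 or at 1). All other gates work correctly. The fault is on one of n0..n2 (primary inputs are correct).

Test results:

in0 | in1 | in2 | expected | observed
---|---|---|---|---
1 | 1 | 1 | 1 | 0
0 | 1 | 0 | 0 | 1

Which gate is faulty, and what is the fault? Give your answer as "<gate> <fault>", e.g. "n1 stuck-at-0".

Fault-free values for test 1 (in0=1, in1=1, in2=1): n0=0, n1=1, n2=1, giving Y=1. Observed 0.
Test 1: faults giving observed 0 are {n0 stuck-at-1, n1 stuck-at-0, n2 stuck-at-0}.
Test 2 (in0=0, in1=1, in2=0): fault-free n0=0, n1=0, n2=0 → 0; observed 1. Eliminates n1 stuck-at-0, n2 stuck-at-0.
Only n0 stuck-at-1 is consistent with every test.

n0 stuck-at-1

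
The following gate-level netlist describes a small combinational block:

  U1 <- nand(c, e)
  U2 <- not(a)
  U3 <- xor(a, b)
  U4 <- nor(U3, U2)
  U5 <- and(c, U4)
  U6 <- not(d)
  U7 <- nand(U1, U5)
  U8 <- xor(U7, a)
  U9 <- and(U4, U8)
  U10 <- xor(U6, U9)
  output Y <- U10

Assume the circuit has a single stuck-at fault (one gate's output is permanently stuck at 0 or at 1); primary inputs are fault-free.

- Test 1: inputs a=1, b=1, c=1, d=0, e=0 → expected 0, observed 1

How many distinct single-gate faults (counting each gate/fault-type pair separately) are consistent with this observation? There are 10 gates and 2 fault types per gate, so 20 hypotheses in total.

10

Fault-free: U1=1, U2=0, U3=0, U4=1, U5=1, U6=1, U7=0, U8=1, U9=1, U10=0 → 0. Observed 1.
  U1: stuck-at-0 ✓; others ✗
  U2: stuck-at-1 ✓; others ✗
  U3: stuck-at-1 ✓; others ✗
  U4: stuck-at-0 ✓; others ✗
  U5: stuck-at-0 ✓; others ✗
  U6: stuck-at-0 ✓; others ✗
  U7: stuck-at-1 ✓; others ✗
  U8: stuck-at-0 ✓; others ✗
  U9: stuck-at-0 ✓; others ✗
  U10: stuck-at-1 ✓; others ✗
Consistent faults: {U1 stuck-at-0, U2 stuck-at-1, U3 stuck-at-1, U4 stuck-at-0, U5 stuck-at-0, U6 stuck-at-0, U7 stuck-at-1, U8 stuck-at-0, U9 stuck-at-0, U10 stuck-at-1} — 10 in all.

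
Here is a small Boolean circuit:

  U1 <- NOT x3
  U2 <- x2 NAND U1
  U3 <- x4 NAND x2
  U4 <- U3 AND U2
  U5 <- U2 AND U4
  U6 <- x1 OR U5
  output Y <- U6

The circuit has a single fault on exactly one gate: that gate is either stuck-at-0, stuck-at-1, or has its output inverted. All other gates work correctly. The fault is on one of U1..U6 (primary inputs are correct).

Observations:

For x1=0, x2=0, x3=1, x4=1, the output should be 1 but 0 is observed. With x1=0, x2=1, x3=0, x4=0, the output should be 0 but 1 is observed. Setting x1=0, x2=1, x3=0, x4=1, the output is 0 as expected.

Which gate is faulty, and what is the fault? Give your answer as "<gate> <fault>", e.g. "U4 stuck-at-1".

U2 inverted output

Fault-free values for test 1 (x1=0, x2=0, x3=1, x4=1): U1=0, U2=1, U3=1, U4=1, U5=1, U6=1, giving Y=1. Observed 0.
Test 1: faults giving observed 0 are {U2 stuck-at-0, U2 inverted output, U3 stuck-at-0, U3 inverted output, U4 stuck-at-0, U4 inverted output, U5 stuck-at-0, U5 inverted output, U6 stuck-at-0, U6 inverted output}.
Test 2 (x1=0, x2=1, x3=0, x4=0): fault-free U1=1, U2=0, U3=1, U4=0, U5=0, U6=0 → 0; observed 1. Eliminates U2 stuck-at-0, U3 stuck-at-0, U3 inverted output, U4 stuck-at-0, U4 inverted output, U5 stuck-at-0, U6 stuck-at-0.
Test 3 (x1=0, x2=1, x3=0, x4=1): fault-free U1=1, U2=0, U3=0, U4=0, U5=0, U6=0 → 0; observed 0. Eliminates U5 inverted output, U6 inverted output.
Only U2 inverted output is consistent with every test.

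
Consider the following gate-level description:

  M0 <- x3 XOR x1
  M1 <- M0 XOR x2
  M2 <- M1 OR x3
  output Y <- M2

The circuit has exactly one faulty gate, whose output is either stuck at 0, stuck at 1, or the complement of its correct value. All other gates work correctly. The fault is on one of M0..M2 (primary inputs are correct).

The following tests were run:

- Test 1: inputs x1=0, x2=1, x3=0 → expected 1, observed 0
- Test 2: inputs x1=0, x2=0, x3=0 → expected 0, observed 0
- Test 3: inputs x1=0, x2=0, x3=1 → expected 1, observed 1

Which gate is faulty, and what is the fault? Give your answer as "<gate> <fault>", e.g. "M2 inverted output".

M1 stuck-at-0

Fault-free values for test 1 (x1=0, x2=1, x3=0): M0=0, M1=1, M2=1, giving Y=1. Observed 0.
Test 1: faults giving observed 0 are {M0 stuck-at-1, M0 inverted output, M1 stuck-at-0, M1 inverted output, M2 stuck-at-0, M2 inverted output}.
Test 2 (x1=0, x2=0, x3=0): fault-free M0=0, M1=0, M2=0 → 0; observed 0. Eliminates M0 stuck-at-1, M0 inverted output, M1 inverted output, M2 inverted output.
Test 3 (x1=0, x2=0, x3=1): fault-free M0=1, M1=1, M2=1 → 1; observed 1. Eliminates M2 stuck-at-0.
Only M1 stuck-at-0 is consistent with every test.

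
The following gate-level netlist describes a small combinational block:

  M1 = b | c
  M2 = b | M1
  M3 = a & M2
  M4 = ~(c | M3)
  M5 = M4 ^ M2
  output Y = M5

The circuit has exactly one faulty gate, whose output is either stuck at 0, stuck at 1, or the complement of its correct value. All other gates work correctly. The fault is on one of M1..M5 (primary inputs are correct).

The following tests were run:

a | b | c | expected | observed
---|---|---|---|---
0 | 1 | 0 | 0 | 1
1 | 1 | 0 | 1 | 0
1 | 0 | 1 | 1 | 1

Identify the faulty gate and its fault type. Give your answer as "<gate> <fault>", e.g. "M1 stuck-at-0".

Fault-free values for test 1 (a=0, b=1, c=0): M1=1, M2=1, M3=0, M4=1, M5=0, giving Y=0. Observed 1.
Test 1: faults giving observed 1 are {M2 stuck-at-0, M2 inverted output, M3 stuck-at-1, M3 inverted output, M4 stuck-at-0, M4 inverted output, M5 stuck-at-1, M5 inverted output}.
Test 2 (a=1, b=1, c=0): fault-free M1=1, M2=1, M3=1, M4=0, M5=1 → 1; observed 0. Eliminates M2 stuck-at-0, M2 inverted output, M3 stuck-at-1, M4 stuck-at-0, M5 stuck-at-1.
Test 3 (a=1, b=0, c=1): fault-free M1=1, M2=1, M3=1, M4=0, M5=1 → 1; observed 1. Eliminates M4 inverted output, M5 inverted output.
Only M3 inverted output is consistent with every test.

M3 inverted output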